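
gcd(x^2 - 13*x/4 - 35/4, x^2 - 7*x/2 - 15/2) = x - 5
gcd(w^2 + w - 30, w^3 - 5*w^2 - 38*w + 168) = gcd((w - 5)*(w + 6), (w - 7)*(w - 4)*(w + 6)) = w + 6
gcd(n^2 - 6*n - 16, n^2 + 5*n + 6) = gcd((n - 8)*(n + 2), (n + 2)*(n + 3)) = n + 2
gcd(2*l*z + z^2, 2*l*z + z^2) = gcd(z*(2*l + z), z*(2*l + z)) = 2*l*z + z^2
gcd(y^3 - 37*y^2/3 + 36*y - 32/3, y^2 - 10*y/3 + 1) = y - 1/3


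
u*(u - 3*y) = u^2 - 3*u*y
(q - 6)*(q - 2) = q^2 - 8*q + 12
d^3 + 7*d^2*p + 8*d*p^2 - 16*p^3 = (d - p)*(d + 4*p)^2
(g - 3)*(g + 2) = g^2 - g - 6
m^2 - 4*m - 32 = (m - 8)*(m + 4)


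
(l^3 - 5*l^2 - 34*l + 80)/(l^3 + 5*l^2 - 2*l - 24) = (l^2 - 3*l - 40)/(l^2 + 7*l + 12)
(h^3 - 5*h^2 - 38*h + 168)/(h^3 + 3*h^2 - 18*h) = (h^2 - 11*h + 28)/(h*(h - 3))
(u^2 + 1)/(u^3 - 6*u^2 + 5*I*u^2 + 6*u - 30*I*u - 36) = (u + I)/(u^2 + 6*u*(-1 + I) - 36*I)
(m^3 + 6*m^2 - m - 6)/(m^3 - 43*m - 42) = (m - 1)/(m - 7)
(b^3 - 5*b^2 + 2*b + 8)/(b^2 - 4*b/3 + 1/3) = 3*(b^3 - 5*b^2 + 2*b + 8)/(3*b^2 - 4*b + 1)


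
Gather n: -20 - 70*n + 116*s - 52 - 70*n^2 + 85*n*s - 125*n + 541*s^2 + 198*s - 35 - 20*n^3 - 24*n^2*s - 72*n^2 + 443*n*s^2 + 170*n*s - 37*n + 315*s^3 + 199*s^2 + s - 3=-20*n^3 + n^2*(-24*s - 142) + n*(443*s^2 + 255*s - 232) + 315*s^3 + 740*s^2 + 315*s - 110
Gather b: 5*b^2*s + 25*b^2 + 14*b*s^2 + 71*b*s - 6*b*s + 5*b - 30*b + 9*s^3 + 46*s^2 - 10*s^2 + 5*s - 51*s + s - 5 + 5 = b^2*(5*s + 25) + b*(14*s^2 + 65*s - 25) + 9*s^3 + 36*s^2 - 45*s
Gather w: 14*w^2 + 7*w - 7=14*w^2 + 7*w - 7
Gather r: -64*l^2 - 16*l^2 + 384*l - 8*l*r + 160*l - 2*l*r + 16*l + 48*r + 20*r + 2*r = -80*l^2 + 560*l + r*(70 - 10*l)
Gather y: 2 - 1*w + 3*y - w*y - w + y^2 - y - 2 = -2*w + y^2 + y*(2 - w)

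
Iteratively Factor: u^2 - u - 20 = (u + 4)*(u - 5)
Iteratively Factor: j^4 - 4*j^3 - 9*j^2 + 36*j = (j - 4)*(j^3 - 9*j) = j*(j - 4)*(j^2 - 9) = j*(j - 4)*(j + 3)*(j - 3)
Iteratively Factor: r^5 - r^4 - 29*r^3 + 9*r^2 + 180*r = (r + 4)*(r^4 - 5*r^3 - 9*r^2 + 45*r) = (r - 3)*(r + 4)*(r^3 - 2*r^2 - 15*r) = (r - 3)*(r + 3)*(r + 4)*(r^2 - 5*r) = r*(r - 3)*(r + 3)*(r + 4)*(r - 5)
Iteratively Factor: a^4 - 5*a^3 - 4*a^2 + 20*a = (a - 5)*(a^3 - 4*a) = (a - 5)*(a - 2)*(a^2 + 2*a) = a*(a - 5)*(a - 2)*(a + 2)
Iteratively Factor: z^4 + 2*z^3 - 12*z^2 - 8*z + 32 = (z + 2)*(z^3 - 12*z + 16) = (z - 2)*(z + 2)*(z^2 + 2*z - 8) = (z - 2)*(z + 2)*(z + 4)*(z - 2)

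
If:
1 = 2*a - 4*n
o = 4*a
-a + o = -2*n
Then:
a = 1/8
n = -3/16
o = 1/2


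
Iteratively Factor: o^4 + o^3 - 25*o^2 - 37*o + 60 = (o + 3)*(o^3 - 2*o^2 - 19*o + 20) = (o - 5)*(o + 3)*(o^2 + 3*o - 4) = (o - 5)*(o - 1)*(o + 3)*(o + 4)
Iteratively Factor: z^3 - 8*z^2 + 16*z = (z - 4)*(z^2 - 4*z) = z*(z - 4)*(z - 4)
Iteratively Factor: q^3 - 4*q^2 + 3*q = (q)*(q^2 - 4*q + 3) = q*(q - 1)*(q - 3)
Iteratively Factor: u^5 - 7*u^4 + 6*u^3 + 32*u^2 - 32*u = (u - 4)*(u^4 - 3*u^3 - 6*u^2 + 8*u) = u*(u - 4)*(u^3 - 3*u^2 - 6*u + 8) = u*(u - 4)^2*(u^2 + u - 2) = u*(u - 4)^2*(u - 1)*(u + 2)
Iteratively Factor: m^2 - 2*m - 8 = (m - 4)*(m + 2)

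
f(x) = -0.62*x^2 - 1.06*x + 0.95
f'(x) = -1.24*x - 1.06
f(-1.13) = 1.36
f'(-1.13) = 0.34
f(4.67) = -17.52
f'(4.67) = -6.85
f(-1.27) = 1.30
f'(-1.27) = 0.51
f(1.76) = -2.84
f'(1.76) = -3.24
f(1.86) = -3.17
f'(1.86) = -3.37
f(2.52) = -5.66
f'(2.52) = -4.18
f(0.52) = 0.23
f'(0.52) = -1.70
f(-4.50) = -6.84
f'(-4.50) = 4.52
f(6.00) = -27.73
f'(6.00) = -8.50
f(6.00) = -27.73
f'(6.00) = -8.50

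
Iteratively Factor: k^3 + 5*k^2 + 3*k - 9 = (k - 1)*(k^2 + 6*k + 9) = (k - 1)*(k + 3)*(k + 3)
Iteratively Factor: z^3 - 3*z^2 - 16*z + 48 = (z + 4)*(z^2 - 7*z + 12) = (z - 4)*(z + 4)*(z - 3)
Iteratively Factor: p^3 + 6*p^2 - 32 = (p + 4)*(p^2 + 2*p - 8) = (p - 2)*(p + 4)*(p + 4)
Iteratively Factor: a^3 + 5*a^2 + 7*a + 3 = (a + 3)*(a^2 + 2*a + 1) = (a + 1)*(a + 3)*(a + 1)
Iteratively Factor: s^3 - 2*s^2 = (s)*(s^2 - 2*s) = s^2*(s - 2)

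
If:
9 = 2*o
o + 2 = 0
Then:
No Solution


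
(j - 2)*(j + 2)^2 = j^3 + 2*j^2 - 4*j - 8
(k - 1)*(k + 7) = k^2 + 6*k - 7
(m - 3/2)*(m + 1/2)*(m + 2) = m^3 + m^2 - 11*m/4 - 3/2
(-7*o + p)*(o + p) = -7*o^2 - 6*o*p + p^2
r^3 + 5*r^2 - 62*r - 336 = (r - 8)*(r + 6)*(r + 7)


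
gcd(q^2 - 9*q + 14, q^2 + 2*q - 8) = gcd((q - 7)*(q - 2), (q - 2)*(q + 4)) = q - 2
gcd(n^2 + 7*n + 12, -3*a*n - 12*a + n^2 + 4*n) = n + 4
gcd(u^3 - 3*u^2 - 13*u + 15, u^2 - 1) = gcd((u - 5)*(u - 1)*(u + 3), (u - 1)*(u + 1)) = u - 1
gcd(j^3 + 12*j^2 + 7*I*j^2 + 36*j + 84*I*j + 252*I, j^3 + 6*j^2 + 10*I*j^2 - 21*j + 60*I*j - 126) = j^2 + j*(6 + 7*I) + 42*I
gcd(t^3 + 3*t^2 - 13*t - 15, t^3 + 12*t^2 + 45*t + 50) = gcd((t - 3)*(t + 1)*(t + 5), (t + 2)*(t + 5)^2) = t + 5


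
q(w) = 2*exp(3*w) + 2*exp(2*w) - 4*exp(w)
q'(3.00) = 50151.88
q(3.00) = 16932.68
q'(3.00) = 50151.88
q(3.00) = 16932.68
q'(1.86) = 1729.79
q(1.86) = 586.98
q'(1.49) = 585.14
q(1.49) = 196.34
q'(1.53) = 657.80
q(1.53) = 221.17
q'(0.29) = 16.12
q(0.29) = 3.00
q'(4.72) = 8517493.40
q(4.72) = 2847253.16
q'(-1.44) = -0.64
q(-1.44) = -0.81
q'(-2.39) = -0.33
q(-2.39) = -0.35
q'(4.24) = 2025205.26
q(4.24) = 678094.97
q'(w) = 6*exp(3*w) + 4*exp(2*w) - 4*exp(w)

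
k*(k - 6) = k^2 - 6*k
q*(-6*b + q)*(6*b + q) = -36*b^2*q + q^3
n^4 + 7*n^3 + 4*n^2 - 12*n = n*(n - 1)*(n + 2)*(n + 6)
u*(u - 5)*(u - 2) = u^3 - 7*u^2 + 10*u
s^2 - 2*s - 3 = (s - 3)*(s + 1)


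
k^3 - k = k*(k - 1)*(k + 1)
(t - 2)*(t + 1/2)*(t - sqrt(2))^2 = t^4 - 2*sqrt(2)*t^3 - 3*t^3/2 + t^2 + 3*sqrt(2)*t^2 - 3*t + 2*sqrt(2)*t - 2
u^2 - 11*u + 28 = (u - 7)*(u - 4)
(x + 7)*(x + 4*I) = x^2 + 7*x + 4*I*x + 28*I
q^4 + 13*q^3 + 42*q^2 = q^2*(q + 6)*(q + 7)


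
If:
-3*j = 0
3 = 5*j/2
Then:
No Solution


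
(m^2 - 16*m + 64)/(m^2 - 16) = (m^2 - 16*m + 64)/(m^2 - 16)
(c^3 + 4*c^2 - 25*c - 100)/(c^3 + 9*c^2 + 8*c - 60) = (c^2 - c - 20)/(c^2 + 4*c - 12)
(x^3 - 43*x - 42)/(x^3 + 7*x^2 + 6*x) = (x - 7)/x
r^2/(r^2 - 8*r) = r/(r - 8)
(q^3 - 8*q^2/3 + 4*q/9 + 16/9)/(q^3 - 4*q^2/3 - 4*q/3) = (q - 4/3)/q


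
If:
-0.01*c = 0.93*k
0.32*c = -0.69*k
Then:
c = 0.00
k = 0.00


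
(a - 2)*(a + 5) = a^2 + 3*a - 10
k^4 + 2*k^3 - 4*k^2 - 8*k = k*(k - 2)*(k + 2)^2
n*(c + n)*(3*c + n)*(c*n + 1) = 3*c^3*n^2 + 4*c^2*n^3 + 3*c^2*n + c*n^4 + 4*c*n^2 + n^3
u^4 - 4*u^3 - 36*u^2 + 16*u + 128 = (u - 8)*(u - 2)*(u + 2)*(u + 4)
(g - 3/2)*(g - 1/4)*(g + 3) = g^3 + 5*g^2/4 - 39*g/8 + 9/8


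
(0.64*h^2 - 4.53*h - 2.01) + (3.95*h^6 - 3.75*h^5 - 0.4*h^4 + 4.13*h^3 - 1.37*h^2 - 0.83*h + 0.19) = 3.95*h^6 - 3.75*h^5 - 0.4*h^4 + 4.13*h^3 - 0.73*h^2 - 5.36*h - 1.82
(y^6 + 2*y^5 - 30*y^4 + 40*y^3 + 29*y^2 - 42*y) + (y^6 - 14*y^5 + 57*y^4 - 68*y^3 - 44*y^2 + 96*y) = 2*y^6 - 12*y^5 + 27*y^4 - 28*y^3 - 15*y^2 + 54*y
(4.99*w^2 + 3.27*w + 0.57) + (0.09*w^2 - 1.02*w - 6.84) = 5.08*w^2 + 2.25*w - 6.27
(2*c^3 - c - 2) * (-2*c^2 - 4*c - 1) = -4*c^5 - 8*c^4 + 8*c^2 + 9*c + 2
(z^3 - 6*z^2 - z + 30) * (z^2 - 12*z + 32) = z^5 - 18*z^4 + 103*z^3 - 150*z^2 - 392*z + 960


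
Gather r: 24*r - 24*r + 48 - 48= 0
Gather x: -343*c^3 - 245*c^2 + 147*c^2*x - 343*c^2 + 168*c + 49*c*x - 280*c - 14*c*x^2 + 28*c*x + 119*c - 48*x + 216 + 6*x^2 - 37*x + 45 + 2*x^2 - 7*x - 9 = -343*c^3 - 588*c^2 + 7*c + x^2*(8 - 14*c) + x*(147*c^2 + 77*c - 92) + 252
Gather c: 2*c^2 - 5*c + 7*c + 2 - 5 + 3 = 2*c^2 + 2*c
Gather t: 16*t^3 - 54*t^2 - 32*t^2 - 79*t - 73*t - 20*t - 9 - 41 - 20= 16*t^3 - 86*t^2 - 172*t - 70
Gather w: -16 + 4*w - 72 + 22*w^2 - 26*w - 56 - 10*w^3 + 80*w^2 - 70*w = -10*w^3 + 102*w^2 - 92*w - 144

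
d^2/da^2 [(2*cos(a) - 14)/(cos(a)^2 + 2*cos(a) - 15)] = 2*(-9*(1 - cos(2*a))^2*cos(a)/4 + 15*(1 - cos(2*a))^2/2 - 43*cos(a) + 218*cos(2*a) - 27*cos(3*a)/2 + cos(5*a)/2 - 18)/((cos(a) - 3)^3*(cos(a) + 5)^3)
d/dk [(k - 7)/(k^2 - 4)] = (k^2 - 2*k*(k - 7) - 4)/(k^2 - 4)^2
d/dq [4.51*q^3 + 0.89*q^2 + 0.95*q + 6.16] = 13.53*q^2 + 1.78*q + 0.95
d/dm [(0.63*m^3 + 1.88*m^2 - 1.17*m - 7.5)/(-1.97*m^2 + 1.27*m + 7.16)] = (-1.2411*m^4 + 1.6002*m^3 + 13.6151*m^2 - 2.6284*m + 1.1478)/(3.8809*m^4 - 5.0038*m^3 - 26.5975*m^2 + 18.1864*m + 51.2656)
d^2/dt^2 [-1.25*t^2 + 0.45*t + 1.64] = -2.50000000000000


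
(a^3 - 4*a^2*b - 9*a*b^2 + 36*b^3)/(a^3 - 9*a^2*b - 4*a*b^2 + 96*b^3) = (a - 3*b)/(a - 8*b)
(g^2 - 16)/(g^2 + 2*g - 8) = (g - 4)/(g - 2)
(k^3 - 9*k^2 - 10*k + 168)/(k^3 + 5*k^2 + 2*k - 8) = (k^2 - 13*k + 42)/(k^2 + k - 2)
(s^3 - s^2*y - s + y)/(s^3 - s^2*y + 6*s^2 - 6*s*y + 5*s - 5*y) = (s - 1)/(s + 5)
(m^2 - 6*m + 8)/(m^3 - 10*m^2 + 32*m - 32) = 1/(m - 4)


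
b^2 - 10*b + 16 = (b - 8)*(b - 2)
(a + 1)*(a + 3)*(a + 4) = a^3 + 8*a^2 + 19*a + 12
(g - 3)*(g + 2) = g^2 - g - 6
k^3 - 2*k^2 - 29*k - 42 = (k - 7)*(k + 2)*(k + 3)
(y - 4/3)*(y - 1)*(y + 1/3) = y^3 - 2*y^2 + 5*y/9 + 4/9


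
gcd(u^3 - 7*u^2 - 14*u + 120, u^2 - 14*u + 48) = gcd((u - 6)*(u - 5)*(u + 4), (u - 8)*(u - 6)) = u - 6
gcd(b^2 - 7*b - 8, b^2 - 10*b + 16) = b - 8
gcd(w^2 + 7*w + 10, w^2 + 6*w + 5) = w + 5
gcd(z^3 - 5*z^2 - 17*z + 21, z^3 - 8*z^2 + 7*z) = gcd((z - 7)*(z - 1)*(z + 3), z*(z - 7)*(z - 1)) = z^2 - 8*z + 7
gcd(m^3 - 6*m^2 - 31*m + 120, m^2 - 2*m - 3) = m - 3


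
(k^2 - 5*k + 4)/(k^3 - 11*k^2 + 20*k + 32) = (k - 1)/(k^2 - 7*k - 8)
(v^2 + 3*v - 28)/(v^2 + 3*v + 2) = (v^2 + 3*v - 28)/(v^2 + 3*v + 2)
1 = 1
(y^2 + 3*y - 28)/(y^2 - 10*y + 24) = (y + 7)/(y - 6)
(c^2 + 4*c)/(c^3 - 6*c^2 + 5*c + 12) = c*(c + 4)/(c^3 - 6*c^2 + 5*c + 12)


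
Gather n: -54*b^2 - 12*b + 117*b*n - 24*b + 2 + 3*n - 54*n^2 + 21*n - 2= -54*b^2 - 36*b - 54*n^2 + n*(117*b + 24)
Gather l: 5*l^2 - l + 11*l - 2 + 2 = 5*l^2 + 10*l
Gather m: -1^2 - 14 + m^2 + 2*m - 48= m^2 + 2*m - 63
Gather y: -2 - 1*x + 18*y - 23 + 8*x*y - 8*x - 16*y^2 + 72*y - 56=-9*x - 16*y^2 + y*(8*x + 90) - 81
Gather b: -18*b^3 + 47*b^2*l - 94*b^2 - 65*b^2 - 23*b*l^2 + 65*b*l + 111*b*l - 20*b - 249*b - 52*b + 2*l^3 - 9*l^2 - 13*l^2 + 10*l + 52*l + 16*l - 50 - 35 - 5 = -18*b^3 + b^2*(47*l - 159) + b*(-23*l^2 + 176*l - 321) + 2*l^3 - 22*l^2 + 78*l - 90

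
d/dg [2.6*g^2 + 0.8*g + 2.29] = 5.2*g + 0.8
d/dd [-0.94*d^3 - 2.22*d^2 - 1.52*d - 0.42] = -2.82*d^2 - 4.44*d - 1.52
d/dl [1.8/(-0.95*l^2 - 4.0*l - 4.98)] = (3.42*l + 7.2)/(0.95*l^2 + 4.0*l + 4.98)^2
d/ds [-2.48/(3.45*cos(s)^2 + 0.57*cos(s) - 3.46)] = -(17.112*cos(s) + 1.4136)*sin(s)/(3.45*cos(s)^2 + 0.57*cos(s) - 3.46)^2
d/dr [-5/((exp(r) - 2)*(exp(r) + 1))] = (10*exp(r) - 5)/(4*(exp(r) - 2)^2*cosh(r/2)^2)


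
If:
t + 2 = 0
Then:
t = -2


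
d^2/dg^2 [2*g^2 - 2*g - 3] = 4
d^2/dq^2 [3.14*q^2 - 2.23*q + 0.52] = 6.28000000000000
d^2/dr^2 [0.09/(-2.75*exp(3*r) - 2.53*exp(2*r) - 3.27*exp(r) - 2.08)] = ((2.2275*exp(2*r) + 0.9108*exp(r) + 0.2943)*(2.75*exp(3*r) + 2.53*exp(2*r) + 3.27*exp(r) + 2.08) - 0.09*(8.25*exp(2*r) + 5.06*exp(r) + 3.27)*(16.5*exp(2*r) + 10.12*exp(r) + 6.54)*exp(r))*exp(r)/(2.75*exp(3*r) + 2.53*exp(2*r) + 3.27*exp(r) + 2.08)^3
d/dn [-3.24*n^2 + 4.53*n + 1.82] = 4.53 - 6.48*n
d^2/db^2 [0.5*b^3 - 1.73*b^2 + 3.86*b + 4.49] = 3.0*b - 3.46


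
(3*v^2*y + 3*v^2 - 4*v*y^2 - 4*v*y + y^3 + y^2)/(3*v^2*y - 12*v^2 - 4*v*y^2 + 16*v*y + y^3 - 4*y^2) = (y + 1)/(y - 4)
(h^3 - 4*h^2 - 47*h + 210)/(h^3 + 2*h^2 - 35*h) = (h - 6)/h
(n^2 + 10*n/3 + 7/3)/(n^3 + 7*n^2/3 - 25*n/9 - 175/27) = 9*(n + 1)/(9*n^2 - 25)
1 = 1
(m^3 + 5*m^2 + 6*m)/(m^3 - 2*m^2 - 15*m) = (m + 2)/(m - 5)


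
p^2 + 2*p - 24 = (p - 4)*(p + 6)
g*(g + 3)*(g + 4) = g^3 + 7*g^2 + 12*g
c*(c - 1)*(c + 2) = c^3 + c^2 - 2*c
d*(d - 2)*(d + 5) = d^3 + 3*d^2 - 10*d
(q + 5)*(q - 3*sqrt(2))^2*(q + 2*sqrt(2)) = q^4 - 4*sqrt(2)*q^3 + 5*q^3 - 20*sqrt(2)*q^2 - 6*q^2 - 30*q + 36*sqrt(2)*q + 180*sqrt(2)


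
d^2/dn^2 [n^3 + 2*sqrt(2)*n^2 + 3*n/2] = 6*n + 4*sqrt(2)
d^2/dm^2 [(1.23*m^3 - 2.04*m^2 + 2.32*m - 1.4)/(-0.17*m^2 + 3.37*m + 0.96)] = (5.55111512312578e-17*m^5 + 8.88178419700125e-16*m^4 - 26.13611*m^3 - 21.635448*m^2 - 13.885512*m + 51.027736)/(0.004913*m^6 - 0.292179*m^5 + 5.708787*m^4 - 34.972849*m^3 - 32.237856*m^2 - 9.317376*m - 0.884736)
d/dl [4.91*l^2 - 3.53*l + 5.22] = 9.82*l - 3.53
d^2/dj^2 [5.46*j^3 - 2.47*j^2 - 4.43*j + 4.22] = 32.76*j - 4.94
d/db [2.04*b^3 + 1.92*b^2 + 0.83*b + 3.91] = 6.12*b^2 + 3.84*b + 0.83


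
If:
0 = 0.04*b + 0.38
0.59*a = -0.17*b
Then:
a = 2.74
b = -9.50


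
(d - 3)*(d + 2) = d^2 - d - 6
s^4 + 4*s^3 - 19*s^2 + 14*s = s*(s - 2)*(s - 1)*(s + 7)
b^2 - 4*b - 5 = (b - 5)*(b + 1)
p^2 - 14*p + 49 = (p - 7)^2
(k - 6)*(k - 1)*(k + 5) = k^3 - 2*k^2 - 29*k + 30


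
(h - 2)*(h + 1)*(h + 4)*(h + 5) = h^4 + 8*h^3 + 9*h^2 - 38*h - 40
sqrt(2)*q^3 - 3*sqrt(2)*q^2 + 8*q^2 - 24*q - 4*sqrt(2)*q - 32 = (q - 4)*(q + 4*sqrt(2))*(sqrt(2)*q + sqrt(2))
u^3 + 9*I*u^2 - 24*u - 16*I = (u + I)*(u + 4*I)^2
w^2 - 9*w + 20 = (w - 5)*(w - 4)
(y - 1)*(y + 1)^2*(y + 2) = y^4 + 3*y^3 + y^2 - 3*y - 2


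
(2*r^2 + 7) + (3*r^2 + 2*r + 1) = 5*r^2 + 2*r + 8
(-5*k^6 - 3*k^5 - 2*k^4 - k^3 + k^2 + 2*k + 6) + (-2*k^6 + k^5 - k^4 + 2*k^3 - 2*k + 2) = -7*k^6 - 2*k^5 - 3*k^4 + k^3 + k^2 + 8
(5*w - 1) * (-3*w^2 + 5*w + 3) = -15*w^3 + 28*w^2 + 10*w - 3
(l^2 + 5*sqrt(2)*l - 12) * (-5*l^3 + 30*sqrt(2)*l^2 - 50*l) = -5*l^5 + 5*sqrt(2)*l^4 + 310*l^3 - 610*sqrt(2)*l^2 + 600*l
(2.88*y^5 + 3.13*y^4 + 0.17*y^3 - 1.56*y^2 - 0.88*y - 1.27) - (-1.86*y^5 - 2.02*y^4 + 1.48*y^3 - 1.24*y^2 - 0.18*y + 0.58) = 4.74*y^5 + 5.15*y^4 - 1.31*y^3 - 0.32*y^2 - 0.7*y - 1.85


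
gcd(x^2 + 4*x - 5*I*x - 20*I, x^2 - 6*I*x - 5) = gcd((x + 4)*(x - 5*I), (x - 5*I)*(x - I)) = x - 5*I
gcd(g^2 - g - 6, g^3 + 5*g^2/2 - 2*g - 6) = g + 2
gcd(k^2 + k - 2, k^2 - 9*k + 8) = k - 1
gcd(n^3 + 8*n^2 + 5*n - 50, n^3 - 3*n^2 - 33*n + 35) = n + 5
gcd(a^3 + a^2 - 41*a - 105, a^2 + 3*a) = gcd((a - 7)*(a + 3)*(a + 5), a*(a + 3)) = a + 3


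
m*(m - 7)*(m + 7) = m^3 - 49*m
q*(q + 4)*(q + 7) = q^3 + 11*q^2 + 28*q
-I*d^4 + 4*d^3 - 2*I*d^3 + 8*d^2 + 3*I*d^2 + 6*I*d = d*(d + 2)*(d + 3*I)*(-I*d + 1)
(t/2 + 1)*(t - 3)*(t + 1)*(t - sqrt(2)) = t^4/2 - sqrt(2)*t^3/2 - 7*t^2/2 - 3*t + 7*sqrt(2)*t/2 + 3*sqrt(2)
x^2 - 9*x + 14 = (x - 7)*(x - 2)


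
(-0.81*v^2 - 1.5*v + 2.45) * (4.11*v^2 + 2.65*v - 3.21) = -3.3291*v^4 - 8.3115*v^3 + 8.6946*v^2 + 11.3075*v - 7.8645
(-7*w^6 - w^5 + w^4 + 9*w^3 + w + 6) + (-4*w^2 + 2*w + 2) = -7*w^6 - w^5 + w^4 + 9*w^3 - 4*w^2 + 3*w + 8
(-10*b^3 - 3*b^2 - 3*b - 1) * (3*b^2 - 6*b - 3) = -30*b^5 + 51*b^4 + 39*b^3 + 24*b^2 + 15*b + 3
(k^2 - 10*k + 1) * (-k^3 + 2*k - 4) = -k^5 + 10*k^4 + k^3 - 24*k^2 + 42*k - 4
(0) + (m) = m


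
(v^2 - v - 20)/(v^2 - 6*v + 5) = (v + 4)/(v - 1)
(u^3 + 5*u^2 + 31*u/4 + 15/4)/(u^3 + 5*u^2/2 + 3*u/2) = (u + 5/2)/u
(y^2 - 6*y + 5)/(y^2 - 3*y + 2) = (y - 5)/(y - 2)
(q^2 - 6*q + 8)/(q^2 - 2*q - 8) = (q - 2)/(q + 2)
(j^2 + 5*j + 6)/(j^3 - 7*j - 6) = (j + 3)/(j^2 - 2*j - 3)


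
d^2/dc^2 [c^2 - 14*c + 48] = 2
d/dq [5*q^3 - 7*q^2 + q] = 15*q^2 - 14*q + 1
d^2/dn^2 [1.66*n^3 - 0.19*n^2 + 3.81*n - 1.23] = 9.96*n - 0.38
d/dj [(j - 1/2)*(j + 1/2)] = 2*j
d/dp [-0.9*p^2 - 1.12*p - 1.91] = -1.8*p - 1.12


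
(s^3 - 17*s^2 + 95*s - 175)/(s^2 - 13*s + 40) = (s^2 - 12*s + 35)/(s - 8)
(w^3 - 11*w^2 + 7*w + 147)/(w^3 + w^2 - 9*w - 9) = (w^2 - 14*w + 49)/(w^2 - 2*w - 3)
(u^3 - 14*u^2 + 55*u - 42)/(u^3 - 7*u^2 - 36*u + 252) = (u - 1)/(u + 6)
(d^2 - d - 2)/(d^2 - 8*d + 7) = (d^2 - d - 2)/(d^2 - 8*d + 7)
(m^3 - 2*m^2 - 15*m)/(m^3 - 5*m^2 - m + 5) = m*(m + 3)/(m^2 - 1)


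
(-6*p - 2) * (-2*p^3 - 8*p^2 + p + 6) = 12*p^4 + 52*p^3 + 10*p^2 - 38*p - 12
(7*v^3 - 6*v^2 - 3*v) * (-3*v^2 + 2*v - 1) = -21*v^5 + 32*v^4 - 10*v^3 + 3*v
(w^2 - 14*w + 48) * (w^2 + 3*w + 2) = w^4 - 11*w^3 + 8*w^2 + 116*w + 96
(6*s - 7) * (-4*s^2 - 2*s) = -24*s^3 + 16*s^2 + 14*s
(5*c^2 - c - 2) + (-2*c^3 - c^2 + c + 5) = -2*c^3 + 4*c^2 + 3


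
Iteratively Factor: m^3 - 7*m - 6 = (m + 2)*(m^2 - 2*m - 3) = (m + 1)*(m + 2)*(m - 3)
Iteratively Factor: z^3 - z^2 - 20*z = (z - 5)*(z^2 + 4*z) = (z - 5)*(z + 4)*(z)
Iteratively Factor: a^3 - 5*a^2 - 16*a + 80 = (a - 5)*(a^2 - 16) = (a - 5)*(a - 4)*(a + 4)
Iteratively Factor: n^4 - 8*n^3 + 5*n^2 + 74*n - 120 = (n + 3)*(n^3 - 11*n^2 + 38*n - 40) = (n - 2)*(n + 3)*(n^2 - 9*n + 20) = (n - 5)*(n - 2)*(n + 3)*(n - 4)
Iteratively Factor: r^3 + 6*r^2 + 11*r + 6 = (r + 2)*(r^2 + 4*r + 3) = (r + 1)*(r + 2)*(r + 3)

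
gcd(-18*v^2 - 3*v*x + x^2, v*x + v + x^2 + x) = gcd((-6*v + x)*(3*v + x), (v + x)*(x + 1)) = 1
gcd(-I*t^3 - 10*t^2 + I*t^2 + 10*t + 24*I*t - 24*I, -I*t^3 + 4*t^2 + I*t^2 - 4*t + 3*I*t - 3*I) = t - 1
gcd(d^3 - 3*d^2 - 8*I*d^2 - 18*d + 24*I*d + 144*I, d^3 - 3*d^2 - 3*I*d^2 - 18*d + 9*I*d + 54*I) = d^2 - 3*d - 18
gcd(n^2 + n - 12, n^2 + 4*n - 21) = n - 3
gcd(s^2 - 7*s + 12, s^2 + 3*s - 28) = s - 4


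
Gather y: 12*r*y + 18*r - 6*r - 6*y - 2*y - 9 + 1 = 12*r + y*(12*r - 8) - 8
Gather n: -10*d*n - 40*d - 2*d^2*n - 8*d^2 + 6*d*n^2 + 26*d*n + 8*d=-8*d^2 + 6*d*n^2 - 32*d + n*(-2*d^2 + 16*d)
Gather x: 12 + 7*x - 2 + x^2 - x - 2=x^2 + 6*x + 8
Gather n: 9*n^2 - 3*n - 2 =9*n^2 - 3*n - 2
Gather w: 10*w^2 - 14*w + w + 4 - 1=10*w^2 - 13*w + 3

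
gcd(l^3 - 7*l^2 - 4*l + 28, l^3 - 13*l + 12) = 1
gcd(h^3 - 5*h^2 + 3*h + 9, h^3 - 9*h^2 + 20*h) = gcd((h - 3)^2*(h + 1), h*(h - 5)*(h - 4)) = 1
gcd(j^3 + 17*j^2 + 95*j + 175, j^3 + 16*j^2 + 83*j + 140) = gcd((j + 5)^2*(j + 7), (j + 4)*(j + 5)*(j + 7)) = j^2 + 12*j + 35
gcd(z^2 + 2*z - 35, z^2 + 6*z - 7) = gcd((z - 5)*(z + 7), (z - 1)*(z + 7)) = z + 7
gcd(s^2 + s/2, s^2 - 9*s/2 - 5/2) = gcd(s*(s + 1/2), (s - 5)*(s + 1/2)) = s + 1/2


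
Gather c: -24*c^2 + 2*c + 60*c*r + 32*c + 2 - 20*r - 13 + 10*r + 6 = -24*c^2 + c*(60*r + 34) - 10*r - 5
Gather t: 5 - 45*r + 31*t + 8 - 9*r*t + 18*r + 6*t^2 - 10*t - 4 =-27*r + 6*t^2 + t*(21 - 9*r) + 9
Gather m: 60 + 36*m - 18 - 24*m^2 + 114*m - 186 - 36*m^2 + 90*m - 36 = -60*m^2 + 240*m - 180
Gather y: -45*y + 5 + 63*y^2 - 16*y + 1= 63*y^2 - 61*y + 6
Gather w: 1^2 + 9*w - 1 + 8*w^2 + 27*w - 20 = 8*w^2 + 36*w - 20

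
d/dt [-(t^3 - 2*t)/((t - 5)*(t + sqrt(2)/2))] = 2*(2*t*(t - 5)*(t^2 - 2) + t*(2*t + sqrt(2))*(t^2 - 2) + (2 - 3*t^2)*(t - 5)*(2*t + sqrt(2)))/((t - 5)^2*(2*t + sqrt(2))^2)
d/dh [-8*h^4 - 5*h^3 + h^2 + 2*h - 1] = -32*h^3 - 15*h^2 + 2*h + 2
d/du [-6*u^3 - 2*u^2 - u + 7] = -18*u^2 - 4*u - 1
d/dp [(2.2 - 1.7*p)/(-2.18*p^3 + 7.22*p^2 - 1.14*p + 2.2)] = (-7.412*p^3 + 26.662*p^2 - 31.768*p - 1.232)/(4.7524*p^6 - 31.4792*p^5 + 57.0988*p^4 - 26.0536*p^3 + 33.0676*p^2 - 5.016*p + 4.84)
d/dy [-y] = -1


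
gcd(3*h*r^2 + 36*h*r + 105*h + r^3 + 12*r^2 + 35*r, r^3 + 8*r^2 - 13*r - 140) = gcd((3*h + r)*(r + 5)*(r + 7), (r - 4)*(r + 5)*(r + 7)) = r^2 + 12*r + 35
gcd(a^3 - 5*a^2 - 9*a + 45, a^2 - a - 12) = a + 3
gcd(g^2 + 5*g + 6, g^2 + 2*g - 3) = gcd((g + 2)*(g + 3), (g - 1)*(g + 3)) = g + 3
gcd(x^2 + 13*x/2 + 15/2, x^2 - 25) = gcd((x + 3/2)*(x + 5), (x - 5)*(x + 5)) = x + 5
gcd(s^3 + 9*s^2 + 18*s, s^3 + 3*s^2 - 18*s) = s^2 + 6*s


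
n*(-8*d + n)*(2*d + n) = -16*d^2*n - 6*d*n^2 + n^3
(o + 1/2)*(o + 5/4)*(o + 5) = o^3 + 27*o^2/4 + 75*o/8 + 25/8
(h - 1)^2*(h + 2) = h^3 - 3*h + 2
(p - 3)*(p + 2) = p^2 - p - 6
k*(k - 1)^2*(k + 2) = k^4 - 3*k^2 + 2*k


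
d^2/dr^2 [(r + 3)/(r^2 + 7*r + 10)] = 2*((r + 3)*(2*r + 7)^2 - (3*r + 10)*(r^2 + 7*r + 10))/(r^2 + 7*r + 10)^3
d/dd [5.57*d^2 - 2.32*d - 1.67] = 11.14*d - 2.32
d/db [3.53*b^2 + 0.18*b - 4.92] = 7.06*b + 0.18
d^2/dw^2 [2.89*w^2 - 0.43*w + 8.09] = 5.78000000000000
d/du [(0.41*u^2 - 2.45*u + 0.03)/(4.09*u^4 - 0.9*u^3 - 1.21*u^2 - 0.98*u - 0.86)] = (-3.3538*u^5 + 30.4305*u^4 - 4.9008*u^3 - 3.2853*u^2 - 0.6326*u + 2.1364)/(16.7281*u^8 - 7.362*u^7 - 9.0878*u^6 - 5.8384*u^5 - 3.8067*u^4 + 3.9196*u^3 + 3.0416*u^2 + 1.6856*u + 0.7396)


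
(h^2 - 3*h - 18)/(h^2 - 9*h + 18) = (h + 3)/(h - 3)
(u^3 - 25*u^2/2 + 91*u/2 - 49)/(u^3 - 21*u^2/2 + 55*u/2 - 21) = (2*u - 7)/(2*u - 3)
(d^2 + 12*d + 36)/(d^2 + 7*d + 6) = (d + 6)/(d + 1)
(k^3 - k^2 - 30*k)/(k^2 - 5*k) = (k^2 - k - 30)/(k - 5)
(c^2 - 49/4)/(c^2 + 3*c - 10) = (c^2 - 49/4)/(c^2 + 3*c - 10)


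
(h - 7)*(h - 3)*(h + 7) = h^3 - 3*h^2 - 49*h + 147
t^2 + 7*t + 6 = (t + 1)*(t + 6)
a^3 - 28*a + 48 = (a - 4)*(a - 2)*(a + 6)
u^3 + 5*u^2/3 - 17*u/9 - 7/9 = (u - 1)*(u + 1/3)*(u + 7/3)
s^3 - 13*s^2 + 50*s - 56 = (s - 7)*(s - 4)*(s - 2)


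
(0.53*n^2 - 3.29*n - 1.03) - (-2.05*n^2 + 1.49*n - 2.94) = 2.58*n^2 - 4.78*n + 1.91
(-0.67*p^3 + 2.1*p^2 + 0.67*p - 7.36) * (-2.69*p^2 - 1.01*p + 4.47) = 1.8023*p^5 - 4.9723*p^4 - 6.9182*p^3 + 28.5087*p^2 + 10.4285*p - 32.8992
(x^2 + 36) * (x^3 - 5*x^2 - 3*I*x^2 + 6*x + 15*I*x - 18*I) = x^5 - 5*x^4 - 3*I*x^4 + 42*x^3 + 15*I*x^3 - 180*x^2 - 126*I*x^2 + 216*x + 540*I*x - 648*I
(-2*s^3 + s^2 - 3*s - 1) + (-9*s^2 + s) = -2*s^3 - 8*s^2 - 2*s - 1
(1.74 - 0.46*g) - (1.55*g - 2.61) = 4.35 - 2.01*g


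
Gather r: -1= -1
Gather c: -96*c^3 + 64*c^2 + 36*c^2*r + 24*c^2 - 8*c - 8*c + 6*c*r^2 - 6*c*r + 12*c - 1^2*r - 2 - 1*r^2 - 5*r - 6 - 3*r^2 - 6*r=-96*c^3 + c^2*(36*r + 88) + c*(6*r^2 - 6*r - 4) - 4*r^2 - 12*r - 8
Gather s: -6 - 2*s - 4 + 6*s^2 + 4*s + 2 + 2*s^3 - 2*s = 2*s^3 + 6*s^2 - 8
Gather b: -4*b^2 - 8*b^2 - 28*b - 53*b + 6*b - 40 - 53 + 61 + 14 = -12*b^2 - 75*b - 18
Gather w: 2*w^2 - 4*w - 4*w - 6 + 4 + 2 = 2*w^2 - 8*w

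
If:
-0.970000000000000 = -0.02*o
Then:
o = 48.50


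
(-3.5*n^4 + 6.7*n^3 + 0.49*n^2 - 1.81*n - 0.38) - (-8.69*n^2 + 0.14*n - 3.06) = -3.5*n^4 + 6.7*n^3 + 9.18*n^2 - 1.95*n + 2.68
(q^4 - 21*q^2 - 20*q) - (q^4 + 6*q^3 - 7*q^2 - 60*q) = -6*q^3 - 14*q^2 + 40*q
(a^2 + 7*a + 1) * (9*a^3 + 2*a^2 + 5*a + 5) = 9*a^5 + 65*a^4 + 28*a^3 + 42*a^2 + 40*a + 5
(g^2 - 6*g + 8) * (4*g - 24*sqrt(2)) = 4*g^3 - 24*sqrt(2)*g^2 - 24*g^2 + 32*g + 144*sqrt(2)*g - 192*sqrt(2)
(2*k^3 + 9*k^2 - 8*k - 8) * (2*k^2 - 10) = 4*k^5 + 18*k^4 - 36*k^3 - 106*k^2 + 80*k + 80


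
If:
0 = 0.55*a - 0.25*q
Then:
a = 0.454545454545455*q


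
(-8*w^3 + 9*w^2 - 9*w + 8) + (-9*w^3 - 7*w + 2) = -17*w^3 + 9*w^2 - 16*w + 10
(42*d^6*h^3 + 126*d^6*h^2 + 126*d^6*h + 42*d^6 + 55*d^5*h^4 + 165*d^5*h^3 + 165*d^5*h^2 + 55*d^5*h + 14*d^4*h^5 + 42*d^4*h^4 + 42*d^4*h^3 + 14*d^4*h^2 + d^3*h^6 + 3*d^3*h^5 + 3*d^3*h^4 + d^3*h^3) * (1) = 42*d^6*h^3 + 126*d^6*h^2 + 126*d^6*h + 42*d^6 + 55*d^5*h^4 + 165*d^5*h^3 + 165*d^5*h^2 + 55*d^5*h + 14*d^4*h^5 + 42*d^4*h^4 + 42*d^4*h^3 + 14*d^4*h^2 + d^3*h^6 + 3*d^3*h^5 + 3*d^3*h^4 + d^3*h^3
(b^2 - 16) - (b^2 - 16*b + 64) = 16*b - 80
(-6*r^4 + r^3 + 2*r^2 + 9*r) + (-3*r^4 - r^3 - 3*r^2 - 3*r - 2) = -9*r^4 - r^2 + 6*r - 2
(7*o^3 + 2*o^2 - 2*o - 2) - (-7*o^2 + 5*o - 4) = 7*o^3 + 9*o^2 - 7*o + 2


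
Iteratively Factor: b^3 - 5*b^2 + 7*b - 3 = (b - 3)*(b^2 - 2*b + 1) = (b - 3)*(b - 1)*(b - 1)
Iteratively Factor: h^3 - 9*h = (h)*(h^2 - 9) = h*(h + 3)*(h - 3)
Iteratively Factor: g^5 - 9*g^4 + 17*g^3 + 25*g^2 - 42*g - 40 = (g - 2)*(g^4 - 7*g^3 + 3*g^2 + 31*g + 20) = (g - 4)*(g - 2)*(g^3 - 3*g^2 - 9*g - 5) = (g - 5)*(g - 4)*(g - 2)*(g^2 + 2*g + 1) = (g - 5)*(g - 4)*(g - 2)*(g + 1)*(g + 1)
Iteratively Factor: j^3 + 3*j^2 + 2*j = (j)*(j^2 + 3*j + 2) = j*(j + 1)*(j + 2)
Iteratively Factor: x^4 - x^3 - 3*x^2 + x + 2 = (x + 1)*(x^3 - 2*x^2 - x + 2) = (x + 1)^2*(x^2 - 3*x + 2) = (x - 2)*(x + 1)^2*(x - 1)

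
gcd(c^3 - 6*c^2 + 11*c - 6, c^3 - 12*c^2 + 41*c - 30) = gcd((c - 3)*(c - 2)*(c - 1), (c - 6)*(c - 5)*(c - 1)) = c - 1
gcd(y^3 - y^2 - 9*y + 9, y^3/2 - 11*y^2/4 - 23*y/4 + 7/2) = 1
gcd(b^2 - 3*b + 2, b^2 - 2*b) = b - 2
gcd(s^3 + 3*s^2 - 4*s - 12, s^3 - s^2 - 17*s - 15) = s + 3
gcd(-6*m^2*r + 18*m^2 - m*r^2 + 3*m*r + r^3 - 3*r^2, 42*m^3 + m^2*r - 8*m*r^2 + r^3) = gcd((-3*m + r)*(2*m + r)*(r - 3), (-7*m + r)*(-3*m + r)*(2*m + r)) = -6*m^2 - m*r + r^2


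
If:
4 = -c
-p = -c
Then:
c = -4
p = -4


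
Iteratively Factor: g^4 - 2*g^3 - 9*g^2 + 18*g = (g)*(g^3 - 2*g^2 - 9*g + 18) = g*(g + 3)*(g^2 - 5*g + 6) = g*(g - 3)*(g + 3)*(g - 2)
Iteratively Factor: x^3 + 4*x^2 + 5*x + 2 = (x + 1)*(x^2 + 3*x + 2) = (x + 1)*(x + 2)*(x + 1)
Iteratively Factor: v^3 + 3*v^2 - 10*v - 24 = (v + 2)*(v^2 + v - 12) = (v + 2)*(v + 4)*(v - 3)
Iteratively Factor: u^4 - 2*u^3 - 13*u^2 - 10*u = (u - 5)*(u^3 + 3*u^2 + 2*u) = u*(u - 5)*(u^2 + 3*u + 2) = u*(u - 5)*(u + 2)*(u + 1)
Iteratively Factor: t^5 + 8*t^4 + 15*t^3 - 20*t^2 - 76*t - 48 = (t - 2)*(t^4 + 10*t^3 + 35*t^2 + 50*t + 24) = (t - 2)*(t + 3)*(t^3 + 7*t^2 + 14*t + 8) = (t - 2)*(t + 1)*(t + 3)*(t^2 + 6*t + 8) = (t - 2)*(t + 1)*(t + 2)*(t + 3)*(t + 4)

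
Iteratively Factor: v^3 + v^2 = (v)*(v^2 + v) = v^2*(v + 1)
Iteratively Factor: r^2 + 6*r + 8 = (r + 2)*(r + 4)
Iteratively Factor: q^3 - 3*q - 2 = (q - 2)*(q^2 + 2*q + 1) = (q - 2)*(q + 1)*(q + 1)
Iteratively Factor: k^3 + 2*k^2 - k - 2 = (k + 1)*(k^2 + k - 2) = (k - 1)*(k + 1)*(k + 2)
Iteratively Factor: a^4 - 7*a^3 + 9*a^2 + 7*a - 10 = (a - 1)*(a^3 - 6*a^2 + 3*a + 10) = (a - 2)*(a - 1)*(a^2 - 4*a - 5) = (a - 2)*(a - 1)*(a + 1)*(a - 5)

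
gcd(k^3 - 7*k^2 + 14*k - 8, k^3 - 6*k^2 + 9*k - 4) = k^2 - 5*k + 4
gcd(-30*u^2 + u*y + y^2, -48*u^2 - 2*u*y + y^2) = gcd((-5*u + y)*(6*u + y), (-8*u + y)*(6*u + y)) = 6*u + y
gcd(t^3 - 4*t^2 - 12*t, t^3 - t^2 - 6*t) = t^2 + 2*t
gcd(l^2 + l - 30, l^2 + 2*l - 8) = 1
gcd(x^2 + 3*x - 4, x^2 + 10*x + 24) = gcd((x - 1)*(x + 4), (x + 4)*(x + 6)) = x + 4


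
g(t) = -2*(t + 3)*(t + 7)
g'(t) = -4*t - 20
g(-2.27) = -6.91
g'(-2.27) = -10.92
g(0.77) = -58.59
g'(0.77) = -23.08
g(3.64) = -141.30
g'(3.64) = -34.56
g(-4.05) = 6.20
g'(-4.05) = -3.80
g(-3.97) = 5.88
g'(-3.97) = -4.12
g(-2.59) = -3.62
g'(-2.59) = -9.64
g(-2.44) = -5.11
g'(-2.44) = -10.24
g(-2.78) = -1.86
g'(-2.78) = -8.88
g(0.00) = -42.00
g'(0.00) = -20.00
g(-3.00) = 0.00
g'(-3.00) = -8.00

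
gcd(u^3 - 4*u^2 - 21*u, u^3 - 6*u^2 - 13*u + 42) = u^2 - 4*u - 21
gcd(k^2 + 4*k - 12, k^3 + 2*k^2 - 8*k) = k - 2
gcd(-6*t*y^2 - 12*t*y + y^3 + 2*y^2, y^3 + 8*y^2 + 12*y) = y^2 + 2*y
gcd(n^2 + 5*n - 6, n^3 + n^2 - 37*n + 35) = n - 1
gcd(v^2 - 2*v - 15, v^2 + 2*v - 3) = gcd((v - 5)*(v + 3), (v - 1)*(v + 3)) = v + 3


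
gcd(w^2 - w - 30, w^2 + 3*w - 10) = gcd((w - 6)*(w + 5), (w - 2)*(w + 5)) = w + 5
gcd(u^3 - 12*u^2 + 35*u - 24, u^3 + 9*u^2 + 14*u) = 1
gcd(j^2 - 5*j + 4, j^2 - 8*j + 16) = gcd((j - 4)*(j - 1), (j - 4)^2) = j - 4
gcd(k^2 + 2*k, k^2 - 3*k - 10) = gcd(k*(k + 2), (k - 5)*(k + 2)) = k + 2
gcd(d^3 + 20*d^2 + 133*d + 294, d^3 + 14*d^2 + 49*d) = d^2 + 14*d + 49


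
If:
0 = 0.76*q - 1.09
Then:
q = 1.43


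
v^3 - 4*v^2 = v^2*(v - 4)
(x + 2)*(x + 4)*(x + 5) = x^3 + 11*x^2 + 38*x + 40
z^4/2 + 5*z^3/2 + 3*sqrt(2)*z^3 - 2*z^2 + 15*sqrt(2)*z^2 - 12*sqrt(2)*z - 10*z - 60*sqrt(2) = (z/2 + 1)*(z - 2)*(z + 5)*(z + 6*sqrt(2))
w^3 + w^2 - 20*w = w*(w - 4)*(w + 5)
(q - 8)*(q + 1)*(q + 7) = q^3 - 57*q - 56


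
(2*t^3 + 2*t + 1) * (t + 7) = 2*t^4 + 14*t^3 + 2*t^2 + 15*t + 7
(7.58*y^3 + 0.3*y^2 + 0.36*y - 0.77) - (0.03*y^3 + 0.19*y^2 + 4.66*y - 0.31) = 7.55*y^3 + 0.11*y^2 - 4.3*y - 0.46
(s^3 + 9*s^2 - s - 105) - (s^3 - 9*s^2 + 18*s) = 18*s^2 - 19*s - 105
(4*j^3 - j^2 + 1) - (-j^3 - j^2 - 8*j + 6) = 5*j^3 + 8*j - 5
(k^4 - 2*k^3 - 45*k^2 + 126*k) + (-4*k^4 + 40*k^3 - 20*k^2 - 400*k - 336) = -3*k^4 + 38*k^3 - 65*k^2 - 274*k - 336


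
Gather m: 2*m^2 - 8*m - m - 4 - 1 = 2*m^2 - 9*m - 5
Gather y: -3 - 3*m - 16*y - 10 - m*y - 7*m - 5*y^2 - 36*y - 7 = -10*m - 5*y^2 + y*(-m - 52) - 20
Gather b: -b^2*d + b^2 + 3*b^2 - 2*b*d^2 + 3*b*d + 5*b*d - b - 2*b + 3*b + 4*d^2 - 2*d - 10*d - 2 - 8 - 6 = b^2*(4 - d) + b*(-2*d^2 + 8*d) + 4*d^2 - 12*d - 16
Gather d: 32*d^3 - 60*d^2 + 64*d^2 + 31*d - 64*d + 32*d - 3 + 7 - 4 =32*d^3 + 4*d^2 - d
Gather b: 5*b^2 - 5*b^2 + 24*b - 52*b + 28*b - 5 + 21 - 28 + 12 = 0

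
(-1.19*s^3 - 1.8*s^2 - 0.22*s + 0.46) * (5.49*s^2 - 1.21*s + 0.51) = -6.5331*s^5 - 8.4421*s^4 + 0.3633*s^3 + 1.8736*s^2 - 0.6688*s + 0.2346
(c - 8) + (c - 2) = 2*c - 10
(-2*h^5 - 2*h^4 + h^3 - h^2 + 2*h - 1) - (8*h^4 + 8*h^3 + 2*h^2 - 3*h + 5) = -2*h^5 - 10*h^4 - 7*h^3 - 3*h^2 + 5*h - 6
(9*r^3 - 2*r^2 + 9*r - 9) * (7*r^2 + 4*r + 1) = 63*r^5 + 22*r^4 + 64*r^3 - 29*r^2 - 27*r - 9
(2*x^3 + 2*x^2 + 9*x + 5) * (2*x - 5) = 4*x^4 - 6*x^3 + 8*x^2 - 35*x - 25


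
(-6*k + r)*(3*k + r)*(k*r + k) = -18*k^3*r - 18*k^3 - 3*k^2*r^2 - 3*k^2*r + k*r^3 + k*r^2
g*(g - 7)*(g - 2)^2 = g^4 - 11*g^3 + 32*g^2 - 28*g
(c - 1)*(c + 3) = c^2 + 2*c - 3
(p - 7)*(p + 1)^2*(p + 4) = p^4 - p^3 - 33*p^2 - 59*p - 28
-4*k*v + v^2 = v*(-4*k + v)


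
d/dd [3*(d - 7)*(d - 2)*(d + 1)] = 9*d^2 - 48*d + 15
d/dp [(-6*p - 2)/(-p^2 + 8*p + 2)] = 2*(-3*p^2 - 2*p + 2)/(p^4 - 16*p^3 + 60*p^2 + 32*p + 4)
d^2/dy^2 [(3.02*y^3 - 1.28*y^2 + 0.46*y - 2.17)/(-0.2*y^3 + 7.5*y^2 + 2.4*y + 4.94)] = (-4.44089209850063e-16*y^7 - 8.95760000000001*y^6 - 8.80799999999954*y^5 - 26.93712*y^4 + 56.3449600000002*y^3 + 221.29692*y^2 - 92.7114720000001*y - 62.417864)/(0.008*y^9 - 0.9*y^8 + 33.462*y^7 - 400.8678*y^6 - 357.084*y^5 - 948.9978*y^4 - 532.70184*y^3 - 634.4442*y^2 - 175.70592*y - 120.553784)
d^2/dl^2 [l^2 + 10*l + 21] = 2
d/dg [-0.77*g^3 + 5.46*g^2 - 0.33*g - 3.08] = -2.31*g^2 + 10.92*g - 0.33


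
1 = 1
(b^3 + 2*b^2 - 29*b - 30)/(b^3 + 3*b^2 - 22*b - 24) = (b - 5)/(b - 4)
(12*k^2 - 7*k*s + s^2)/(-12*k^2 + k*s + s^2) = (-4*k + s)/(4*k + s)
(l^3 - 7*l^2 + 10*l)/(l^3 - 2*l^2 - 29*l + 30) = l*(l^2 - 7*l + 10)/(l^3 - 2*l^2 - 29*l + 30)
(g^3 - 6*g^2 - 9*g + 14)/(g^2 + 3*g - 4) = (g^2 - 5*g - 14)/(g + 4)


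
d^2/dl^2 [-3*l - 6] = 0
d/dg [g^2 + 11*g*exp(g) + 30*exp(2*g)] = 11*g*exp(g) + 2*g + 60*exp(2*g) + 11*exp(g)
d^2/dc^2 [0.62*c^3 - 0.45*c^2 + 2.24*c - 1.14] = 3.72*c - 0.9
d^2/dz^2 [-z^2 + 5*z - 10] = -2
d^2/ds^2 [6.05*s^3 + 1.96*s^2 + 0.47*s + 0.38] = 36.3*s + 3.92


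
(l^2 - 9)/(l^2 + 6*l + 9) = (l - 3)/(l + 3)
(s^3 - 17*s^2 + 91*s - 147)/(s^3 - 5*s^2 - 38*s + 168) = (s^2 - 10*s + 21)/(s^2 + 2*s - 24)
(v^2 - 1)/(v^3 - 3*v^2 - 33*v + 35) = (v + 1)/(v^2 - 2*v - 35)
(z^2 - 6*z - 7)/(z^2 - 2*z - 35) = (z + 1)/(z + 5)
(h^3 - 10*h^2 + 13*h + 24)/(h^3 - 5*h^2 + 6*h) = (h^2 - 7*h - 8)/(h*(h - 2))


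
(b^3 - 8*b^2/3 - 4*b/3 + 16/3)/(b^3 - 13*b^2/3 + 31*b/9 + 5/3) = 3*(3*b^3 - 8*b^2 - 4*b + 16)/(9*b^3 - 39*b^2 + 31*b + 15)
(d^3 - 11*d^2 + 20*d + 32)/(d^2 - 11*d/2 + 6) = 2*(d^2 - 7*d - 8)/(2*d - 3)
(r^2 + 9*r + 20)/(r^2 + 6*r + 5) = (r + 4)/(r + 1)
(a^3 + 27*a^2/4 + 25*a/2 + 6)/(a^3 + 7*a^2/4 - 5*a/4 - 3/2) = (a + 4)/(a - 1)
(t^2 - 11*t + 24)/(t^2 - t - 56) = (t - 3)/(t + 7)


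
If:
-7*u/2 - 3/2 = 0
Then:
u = -3/7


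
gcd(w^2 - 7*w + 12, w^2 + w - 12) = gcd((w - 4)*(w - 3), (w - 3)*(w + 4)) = w - 3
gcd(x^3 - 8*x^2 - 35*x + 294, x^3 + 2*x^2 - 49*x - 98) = x - 7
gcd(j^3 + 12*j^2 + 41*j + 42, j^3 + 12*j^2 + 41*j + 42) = j^3 + 12*j^2 + 41*j + 42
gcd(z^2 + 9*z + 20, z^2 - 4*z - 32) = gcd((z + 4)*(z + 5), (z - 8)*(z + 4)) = z + 4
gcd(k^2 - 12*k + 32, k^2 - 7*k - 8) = k - 8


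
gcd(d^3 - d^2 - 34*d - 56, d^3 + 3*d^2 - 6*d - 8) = d + 4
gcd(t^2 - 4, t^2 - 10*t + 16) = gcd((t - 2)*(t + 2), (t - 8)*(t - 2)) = t - 2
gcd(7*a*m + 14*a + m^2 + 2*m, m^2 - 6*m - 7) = 1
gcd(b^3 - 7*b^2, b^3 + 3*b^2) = b^2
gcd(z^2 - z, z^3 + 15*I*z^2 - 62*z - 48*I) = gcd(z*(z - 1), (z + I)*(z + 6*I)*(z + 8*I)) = 1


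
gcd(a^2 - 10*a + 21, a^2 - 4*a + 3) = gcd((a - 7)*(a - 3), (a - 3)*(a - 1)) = a - 3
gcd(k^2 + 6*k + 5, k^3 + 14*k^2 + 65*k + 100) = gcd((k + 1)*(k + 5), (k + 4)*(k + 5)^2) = k + 5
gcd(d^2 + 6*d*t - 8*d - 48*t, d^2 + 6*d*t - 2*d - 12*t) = d + 6*t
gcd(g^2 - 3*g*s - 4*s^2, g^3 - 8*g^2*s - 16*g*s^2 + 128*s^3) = -g + 4*s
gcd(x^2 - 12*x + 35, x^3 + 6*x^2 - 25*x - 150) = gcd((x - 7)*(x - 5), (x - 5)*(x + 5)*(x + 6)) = x - 5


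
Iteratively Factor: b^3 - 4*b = (b + 2)*(b^2 - 2*b) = b*(b + 2)*(b - 2)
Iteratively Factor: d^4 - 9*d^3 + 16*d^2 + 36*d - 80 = (d + 2)*(d^3 - 11*d^2 + 38*d - 40) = (d - 4)*(d + 2)*(d^2 - 7*d + 10) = (d - 4)*(d - 2)*(d + 2)*(d - 5)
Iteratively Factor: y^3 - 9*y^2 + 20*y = (y)*(y^2 - 9*y + 20) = y*(y - 4)*(y - 5)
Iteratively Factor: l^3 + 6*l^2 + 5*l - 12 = (l + 3)*(l^2 + 3*l - 4) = (l - 1)*(l + 3)*(l + 4)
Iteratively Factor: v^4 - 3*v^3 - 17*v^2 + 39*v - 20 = (v + 4)*(v^3 - 7*v^2 + 11*v - 5) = (v - 1)*(v + 4)*(v^2 - 6*v + 5) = (v - 1)^2*(v + 4)*(v - 5)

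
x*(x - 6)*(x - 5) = x^3 - 11*x^2 + 30*x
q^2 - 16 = (q - 4)*(q + 4)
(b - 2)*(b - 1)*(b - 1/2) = b^3 - 7*b^2/2 + 7*b/2 - 1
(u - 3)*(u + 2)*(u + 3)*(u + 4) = u^4 + 6*u^3 - u^2 - 54*u - 72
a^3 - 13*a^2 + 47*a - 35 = (a - 7)*(a - 5)*(a - 1)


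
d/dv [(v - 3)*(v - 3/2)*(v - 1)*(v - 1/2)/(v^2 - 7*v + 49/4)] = 2*(8*v^4 - 80*v^3 + 252*v^2 - 293*v + 108)/(8*v^3 - 84*v^2 + 294*v - 343)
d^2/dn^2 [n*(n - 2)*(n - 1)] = 6*n - 6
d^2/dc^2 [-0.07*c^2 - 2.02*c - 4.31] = -0.140000000000000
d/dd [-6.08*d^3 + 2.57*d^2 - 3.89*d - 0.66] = -18.24*d^2 + 5.14*d - 3.89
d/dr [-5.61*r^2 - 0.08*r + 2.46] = -11.22*r - 0.08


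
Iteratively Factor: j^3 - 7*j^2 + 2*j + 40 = (j + 2)*(j^2 - 9*j + 20) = (j - 4)*(j + 2)*(j - 5)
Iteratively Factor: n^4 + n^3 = (n + 1)*(n^3) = n*(n + 1)*(n^2) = n^2*(n + 1)*(n)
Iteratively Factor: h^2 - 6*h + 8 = (h - 2)*(h - 4)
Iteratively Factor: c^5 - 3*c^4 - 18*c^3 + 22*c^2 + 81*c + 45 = (c + 1)*(c^4 - 4*c^3 - 14*c^2 + 36*c + 45) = (c - 5)*(c + 1)*(c^3 + c^2 - 9*c - 9) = (c - 5)*(c + 1)*(c + 3)*(c^2 - 2*c - 3) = (c - 5)*(c + 1)^2*(c + 3)*(c - 3)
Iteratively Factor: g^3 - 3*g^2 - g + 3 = (g - 3)*(g^2 - 1) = (g - 3)*(g - 1)*(g + 1)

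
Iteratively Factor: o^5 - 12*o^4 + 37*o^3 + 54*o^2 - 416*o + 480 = (o - 4)*(o^4 - 8*o^3 + 5*o^2 + 74*o - 120) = (o - 4)^2*(o^3 - 4*o^2 - 11*o + 30) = (o - 4)^2*(o + 3)*(o^2 - 7*o + 10) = (o - 4)^2*(o - 2)*(o + 3)*(o - 5)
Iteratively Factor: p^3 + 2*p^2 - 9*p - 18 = (p - 3)*(p^2 + 5*p + 6) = (p - 3)*(p + 3)*(p + 2)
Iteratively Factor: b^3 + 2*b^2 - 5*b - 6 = (b + 3)*(b^2 - b - 2) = (b + 1)*(b + 3)*(b - 2)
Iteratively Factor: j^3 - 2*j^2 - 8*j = (j - 4)*(j^2 + 2*j) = (j - 4)*(j + 2)*(j)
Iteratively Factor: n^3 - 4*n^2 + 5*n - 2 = (n - 2)*(n^2 - 2*n + 1) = (n - 2)*(n - 1)*(n - 1)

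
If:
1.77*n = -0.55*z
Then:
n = -0.310734463276836*z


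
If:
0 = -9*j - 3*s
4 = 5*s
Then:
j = -4/15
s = 4/5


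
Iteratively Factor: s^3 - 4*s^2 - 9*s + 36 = (s + 3)*(s^2 - 7*s + 12) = (s - 3)*(s + 3)*(s - 4)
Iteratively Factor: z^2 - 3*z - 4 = (z + 1)*(z - 4)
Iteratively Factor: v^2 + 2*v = (v)*(v + 2)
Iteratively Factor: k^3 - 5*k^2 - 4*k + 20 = (k - 5)*(k^2 - 4) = (k - 5)*(k + 2)*(k - 2)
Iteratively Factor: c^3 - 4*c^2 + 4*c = (c - 2)*(c^2 - 2*c) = c*(c - 2)*(c - 2)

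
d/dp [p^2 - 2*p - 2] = 2*p - 2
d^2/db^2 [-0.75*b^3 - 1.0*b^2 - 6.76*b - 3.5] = -4.5*b - 2.0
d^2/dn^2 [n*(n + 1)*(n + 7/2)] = 6*n + 9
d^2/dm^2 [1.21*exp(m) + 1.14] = 1.21*exp(m)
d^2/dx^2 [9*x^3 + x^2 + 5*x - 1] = 54*x + 2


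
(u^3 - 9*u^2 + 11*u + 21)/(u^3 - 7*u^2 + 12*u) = (u^2 - 6*u - 7)/(u*(u - 4))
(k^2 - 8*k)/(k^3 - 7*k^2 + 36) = k*(k - 8)/(k^3 - 7*k^2 + 36)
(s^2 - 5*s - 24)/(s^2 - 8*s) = (s + 3)/s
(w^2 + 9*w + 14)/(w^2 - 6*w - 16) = (w + 7)/(w - 8)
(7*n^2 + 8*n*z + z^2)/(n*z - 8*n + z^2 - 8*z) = (7*n + z)/(z - 8)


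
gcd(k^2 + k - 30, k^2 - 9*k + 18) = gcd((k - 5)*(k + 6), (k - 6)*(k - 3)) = 1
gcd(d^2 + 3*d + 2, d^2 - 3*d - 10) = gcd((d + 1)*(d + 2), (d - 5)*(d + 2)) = d + 2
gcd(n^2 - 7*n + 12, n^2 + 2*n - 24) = n - 4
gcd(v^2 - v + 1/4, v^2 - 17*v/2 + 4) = v - 1/2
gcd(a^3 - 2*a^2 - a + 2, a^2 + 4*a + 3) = a + 1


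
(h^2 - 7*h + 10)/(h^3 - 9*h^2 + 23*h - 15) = (h - 2)/(h^2 - 4*h + 3)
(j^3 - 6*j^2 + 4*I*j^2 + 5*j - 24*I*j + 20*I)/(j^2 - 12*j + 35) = (j^2 + j*(-1 + 4*I) - 4*I)/(j - 7)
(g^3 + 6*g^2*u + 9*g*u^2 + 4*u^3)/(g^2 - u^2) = (-g^2 - 5*g*u - 4*u^2)/(-g + u)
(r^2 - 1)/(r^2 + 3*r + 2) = (r - 1)/(r + 2)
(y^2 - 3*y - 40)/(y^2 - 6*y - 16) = (y + 5)/(y + 2)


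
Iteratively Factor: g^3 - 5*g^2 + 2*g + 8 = (g - 4)*(g^2 - g - 2) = (g - 4)*(g + 1)*(g - 2)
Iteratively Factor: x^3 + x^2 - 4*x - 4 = (x - 2)*(x^2 + 3*x + 2) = (x - 2)*(x + 2)*(x + 1)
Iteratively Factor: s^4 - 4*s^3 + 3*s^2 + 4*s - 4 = (s - 2)*(s^3 - 2*s^2 - s + 2) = (s - 2)*(s + 1)*(s^2 - 3*s + 2) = (s - 2)^2*(s + 1)*(s - 1)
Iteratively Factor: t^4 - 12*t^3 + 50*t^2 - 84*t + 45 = (t - 3)*(t^3 - 9*t^2 + 23*t - 15) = (t - 5)*(t - 3)*(t^2 - 4*t + 3) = (t - 5)*(t - 3)^2*(t - 1)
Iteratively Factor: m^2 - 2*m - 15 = (m + 3)*(m - 5)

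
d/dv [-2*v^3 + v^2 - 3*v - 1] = -6*v^2 + 2*v - 3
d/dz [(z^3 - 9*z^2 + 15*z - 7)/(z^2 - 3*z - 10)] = (z^4 - 6*z^3 - 18*z^2 + 194*z - 171)/(z^4 - 6*z^3 - 11*z^2 + 60*z + 100)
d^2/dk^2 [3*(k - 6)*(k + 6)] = 6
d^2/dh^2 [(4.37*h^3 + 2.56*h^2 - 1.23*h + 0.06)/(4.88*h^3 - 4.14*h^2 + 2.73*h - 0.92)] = (4.54747350886464e-13*h^7 + 298.505696*h^6 - 525.0636*h^5 + 197.048544*h^4 + 221.838578*h^3 - 179.657496*h^2 + 47.849016*h - 1.407676)/(116.214272*h^9 - 295.774848*h^8 + 445.96368*h^7 - 467.614104*h^6 + 361.005444*h^5 - 213.409962*h^4 + 95.125857*h^3 - 31.082292*h^2 + 6.932016*h - 0.778688)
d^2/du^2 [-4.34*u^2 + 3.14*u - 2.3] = -8.68000000000000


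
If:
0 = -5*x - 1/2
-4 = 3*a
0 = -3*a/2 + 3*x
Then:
No Solution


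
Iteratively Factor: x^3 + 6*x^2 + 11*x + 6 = (x + 1)*(x^2 + 5*x + 6) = (x + 1)*(x + 3)*(x + 2)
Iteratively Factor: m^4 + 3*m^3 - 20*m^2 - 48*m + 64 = (m - 1)*(m^3 + 4*m^2 - 16*m - 64) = (m - 1)*(m + 4)*(m^2 - 16) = (m - 4)*(m - 1)*(m + 4)*(m + 4)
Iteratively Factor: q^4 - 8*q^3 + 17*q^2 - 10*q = (q)*(q^3 - 8*q^2 + 17*q - 10) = q*(q - 2)*(q^2 - 6*q + 5) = q*(q - 2)*(q - 1)*(q - 5)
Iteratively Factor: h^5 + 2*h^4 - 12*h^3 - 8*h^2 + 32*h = (h - 2)*(h^4 + 4*h^3 - 4*h^2 - 16*h) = h*(h - 2)*(h^3 + 4*h^2 - 4*h - 16) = h*(h - 2)*(h + 2)*(h^2 + 2*h - 8) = h*(h - 2)*(h + 2)*(h + 4)*(h - 2)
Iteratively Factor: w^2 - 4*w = (w)*(w - 4)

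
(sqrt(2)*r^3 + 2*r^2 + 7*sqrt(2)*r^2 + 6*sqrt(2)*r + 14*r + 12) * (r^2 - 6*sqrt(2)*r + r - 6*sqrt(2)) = sqrt(2)*r^5 - 10*r^4 + 8*sqrt(2)*r^4 - 80*r^3 + sqrt(2)*r^3 - 130*r^2 - 90*sqrt(2)*r^2 - 156*sqrt(2)*r - 60*r - 72*sqrt(2)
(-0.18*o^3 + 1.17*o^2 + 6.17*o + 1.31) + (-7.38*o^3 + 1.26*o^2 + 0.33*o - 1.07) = -7.56*o^3 + 2.43*o^2 + 6.5*o + 0.24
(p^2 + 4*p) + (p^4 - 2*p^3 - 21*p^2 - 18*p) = p^4 - 2*p^3 - 20*p^2 - 14*p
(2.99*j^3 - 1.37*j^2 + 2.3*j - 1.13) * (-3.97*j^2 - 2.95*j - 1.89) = -11.8703*j^5 - 3.3816*j^4 - 10.7406*j^3 + 0.290399999999999*j^2 - 1.0135*j + 2.1357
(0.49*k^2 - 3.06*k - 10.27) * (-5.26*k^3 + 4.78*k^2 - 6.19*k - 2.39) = -2.5774*k^5 + 18.4378*k^4 + 36.3603*k^3 - 31.3203*k^2 + 70.8847*k + 24.5453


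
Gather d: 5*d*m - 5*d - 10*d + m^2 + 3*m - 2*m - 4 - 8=d*(5*m - 15) + m^2 + m - 12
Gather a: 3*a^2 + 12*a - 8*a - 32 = 3*a^2 + 4*a - 32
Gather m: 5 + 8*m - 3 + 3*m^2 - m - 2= 3*m^2 + 7*m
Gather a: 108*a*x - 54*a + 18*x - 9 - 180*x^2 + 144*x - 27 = a*(108*x - 54) - 180*x^2 + 162*x - 36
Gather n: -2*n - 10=-2*n - 10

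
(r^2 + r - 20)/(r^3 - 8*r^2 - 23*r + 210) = (r - 4)/(r^2 - 13*r + 42)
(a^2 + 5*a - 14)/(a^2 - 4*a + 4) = (a + 7)/(a - 2)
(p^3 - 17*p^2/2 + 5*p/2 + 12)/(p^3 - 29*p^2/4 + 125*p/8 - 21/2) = 4*(p^2 - 7*p - 8)/(4*p^2 - 23*p + 28)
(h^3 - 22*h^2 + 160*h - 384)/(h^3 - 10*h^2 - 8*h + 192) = (h - 8)/(h + 4)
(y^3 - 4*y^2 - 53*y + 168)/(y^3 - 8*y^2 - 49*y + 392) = (y - 3)/(y - 7)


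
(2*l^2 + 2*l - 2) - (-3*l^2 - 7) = 5*l^2 + 2*l + 5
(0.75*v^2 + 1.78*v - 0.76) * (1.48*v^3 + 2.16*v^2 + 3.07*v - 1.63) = 1.11*v^5 + 4.2544*v^4 + 5.0225*v^3 + 2.6005*v^2 - 5.2346*v + 1.2388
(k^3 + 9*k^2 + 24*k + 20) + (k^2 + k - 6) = k^3 + 10*k^2 + 25*k + 14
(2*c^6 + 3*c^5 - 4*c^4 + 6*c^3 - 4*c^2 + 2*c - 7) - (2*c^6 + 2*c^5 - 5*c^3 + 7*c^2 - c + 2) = c^5 - 4*c^4 + 11*c^3 - 11*c^2 + 3*c - 9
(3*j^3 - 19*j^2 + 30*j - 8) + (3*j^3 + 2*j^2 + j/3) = 6*j^3 - 17*j^2 + 91*j/3 - 8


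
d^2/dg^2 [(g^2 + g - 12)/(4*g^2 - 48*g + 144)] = (13*g + 12)/(2*(g^4 - 24*g^3 + 216*g^2 - 864*g + 1296))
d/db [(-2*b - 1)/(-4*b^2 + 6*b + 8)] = (-4*b^2 - 4*b - 5)/(2*(4*b^4 - 12*b^3 - 7*b^2 + 24*b + 16))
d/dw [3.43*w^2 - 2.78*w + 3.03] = 6.86*w - 2.78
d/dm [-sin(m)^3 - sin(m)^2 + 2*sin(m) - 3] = (-3*sin(m)^2 - 2*sin(m) + 2)*cos(m)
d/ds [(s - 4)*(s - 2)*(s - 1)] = 3*s^2 - 14*s + 14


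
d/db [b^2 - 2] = 2*b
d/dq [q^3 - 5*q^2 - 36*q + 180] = 3*q^2 - 10*q - 36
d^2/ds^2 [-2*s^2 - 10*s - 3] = -4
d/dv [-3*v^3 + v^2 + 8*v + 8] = -9*v^2 + 2*v + 8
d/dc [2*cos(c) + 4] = -2*sin(c)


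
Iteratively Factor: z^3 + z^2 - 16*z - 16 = (z - 4)*(z^2 + 5*z + 4) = (z - 4)*(z + 4)*(z + 1)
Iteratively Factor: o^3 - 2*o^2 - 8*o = (o)*(o^2 - 2*o - 8) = o*(o - 4)*(o + 2)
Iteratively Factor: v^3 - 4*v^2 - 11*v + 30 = (v - 2)*(v^2 - 2*v - 15) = (v - 2)*(v + 3)*(v - 5)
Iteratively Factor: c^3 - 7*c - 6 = (c + 2)*(c^2 - 2*c - 3) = (c + 1)*(c + 2)*(c - 3)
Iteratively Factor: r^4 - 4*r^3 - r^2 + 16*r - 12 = (r - 2)*(r^3 - 2*r^2 - 5*r + 6) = (r - 2)*(r - 1)*(r^2 - r - 6) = (r - 2)*(r - 1)*(r + 2)*(r - 3)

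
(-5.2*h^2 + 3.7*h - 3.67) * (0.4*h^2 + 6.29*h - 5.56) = -2.08*h^4 - 31.228*h^3 + 50.717*h^2 - 43.6563*h + 20.4052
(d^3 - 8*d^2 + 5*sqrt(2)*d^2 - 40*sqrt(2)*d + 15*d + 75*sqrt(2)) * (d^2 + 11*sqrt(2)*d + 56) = d^5 - 8*d^4 + 16*sqrt(2)*d^4 - 128*sqrt(2)*d^3 + 181*d^3 - 1328*d^2 + 520*sqrt(2)*d^2 - 2240*sqrt(2)*d + 2490*d + 4200*sqrt(2)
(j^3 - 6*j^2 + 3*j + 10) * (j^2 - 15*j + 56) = j^5 - 21*j^4 + 149*j^3 - 371*j^2 + 18*j + 560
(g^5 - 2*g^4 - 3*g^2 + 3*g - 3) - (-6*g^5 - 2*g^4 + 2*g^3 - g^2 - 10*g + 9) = 7*g^5 - 2*g^3 - 2*g^2 + 13*g - 12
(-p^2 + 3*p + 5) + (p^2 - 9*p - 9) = -6*p - 4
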